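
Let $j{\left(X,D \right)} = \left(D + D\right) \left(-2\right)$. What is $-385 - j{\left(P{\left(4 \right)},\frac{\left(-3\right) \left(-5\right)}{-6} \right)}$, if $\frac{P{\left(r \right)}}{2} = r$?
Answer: $-395$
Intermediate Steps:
$P{\left(r \right)} = 2 r$
$j{\left(X,D \right)} = - 4 D$ ($j{\left(X,D \right)} = 2 D \left(-2\right) = - 4 D$)
$-385 - j{\left(P{\left(4 \right)},\frac{\left(-3\right) \left(-5\right)}{-6} \right)} = -385 - - 4 \frac{\left(-3\right) \left(-5\right)}{-6} = -385 - - 4 \cdot 15 \left(- \frac{1}{6}\right) = -385 - \left(-4\right) \left(- \frac{5}{2}\right) = -385 - 10 = -395$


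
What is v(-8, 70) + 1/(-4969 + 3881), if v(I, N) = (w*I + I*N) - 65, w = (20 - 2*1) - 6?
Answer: -784449/1088 ≈ -721.00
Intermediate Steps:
w = 12 (w = (20 - 2) - 6 = 18 - 6 = 12)
v(I, N) = -65 + 12*I + I*N (v(I, N) = (12*I + I*N) - 65 = -65 + 12*I + I*N)
v(-8, 70) + 1/(-4969 + 3881) = (-65 + 12*(-8) - 8*70) + 1/(-4969 + 3881) = (-65 - 96 - 560) + 1/(-1088) = -721 - 1/1088 = -784449/1088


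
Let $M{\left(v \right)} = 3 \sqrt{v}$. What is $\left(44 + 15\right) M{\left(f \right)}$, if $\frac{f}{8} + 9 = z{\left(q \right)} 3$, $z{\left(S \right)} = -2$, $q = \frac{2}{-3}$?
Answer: $354 i \sqrt{30} \approx 1938.9 i$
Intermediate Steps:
$q = - \frac{2}{3}$ ($q = 2 \left(- \frac{1}{3}\right) = - \frac{2}{3} \approx -0.66667$)
$f = -120$ ($f = -72 + 8 \left(\left(-2\right) 3\right) = -72 + 8 \left(-6\right) = -72 - 48 = -120$)
$\left(44 + 15\right) M{\left(f \right)} = \left(44 + 15\right) 3 \sqrt{-120} = 59 \cdot 3 \cdot 2 i \sqrt{30} = 59 \cdot 6 i \sqrt{30} = 354 i \sqrt{30}$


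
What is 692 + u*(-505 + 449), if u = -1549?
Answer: 87436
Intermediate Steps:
692 + u*(-505 + 449) = 692 - 1549*(-505 + 449) = 692 - 1549*(-56) = 692 + 86744 = 87436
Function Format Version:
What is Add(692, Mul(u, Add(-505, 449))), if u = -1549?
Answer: 87436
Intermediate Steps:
Add(692, Mul(u, Add(-505, 449))) = Add(692, Mul(-1549, Add(-505, 449))) = Add(692, Mul(-1549, -56)) = Add(692, 86744) = 87436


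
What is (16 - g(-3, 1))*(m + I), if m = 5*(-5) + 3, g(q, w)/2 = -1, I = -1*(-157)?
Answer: 2430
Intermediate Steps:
I = 157
g(q, w) = -2 (g(q, w) = 2*(-1) = -2)
m = -22 (m = -25 + 3 = -22)
(16 - g(-3, 1))*(m + I) = (16 - 1*(-2))*(-22 + 157) = (16 + 2)*135 = 18*135 = 2430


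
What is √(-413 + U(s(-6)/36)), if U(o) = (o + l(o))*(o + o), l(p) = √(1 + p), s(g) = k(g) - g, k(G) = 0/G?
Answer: √(-14866 + 2*√42)/6 ≈ 20.312*I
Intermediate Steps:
k(G) = 0
s(g) = -g (s(g) = 0 - g = -g)
U(o) = 2*o*(o + √(1 + o)) (U(o) = (o + √(1 + o))*(o + o) = (o + √(1 + o))*(2*o) = 2*o*(o + √(1 + o)))
√(-413 + U(s(-6)/36)) = √(-413 + 2*(-1*(-6)/36)*(-1*(-6)/36 + √(1 - 1*(-6)/36))) = √(-413 + 2*(6*(1/36))*(6*(1/36) + √(1 + 6*(1/36)))) = √(-413 + 2*(⅙)*(⅙ + √(1 + ⅙))) = √(-413 + 2*(⅙)*(⅙ + √(7/6))) = √(-413 + 2*(⅙)*(⅙ + √42/6)) = √(-413 + (1/18 + √42/18)) = √(-7433/18 + √42/18)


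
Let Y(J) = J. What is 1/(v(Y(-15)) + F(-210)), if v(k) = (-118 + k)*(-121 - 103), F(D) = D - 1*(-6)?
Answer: 1/29588 ≈ 3.3797e-5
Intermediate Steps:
F(D) = 6 + D (F(D) = D + 6 = 6 + D)
v(k) = 26432 - 224*k (v(k) = (-118 + k)*(-224) = 26432 - 224*k)
1/(v(Y(-15)) + F(-210)) = 1/((26432 - 224*(-15)) + (6 - 210)) = 1/((26432 + 3360) - 204) = 1/(29792 - 204) = 1/29588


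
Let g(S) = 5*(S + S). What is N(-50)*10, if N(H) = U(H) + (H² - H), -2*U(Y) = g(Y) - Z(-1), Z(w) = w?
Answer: 27995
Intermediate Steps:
g(S) = 10*S (g(S) = 5*(2*S) = 10*S)
U(Y) = -½ - 5*Y (U(Y) = -(10*Y - 1*(-1))/2 = -(10*Y + 1)/2 = -(1 + 10*Y)/2 = -½ - 5*Y)
N(H) = -½ + H² - 6*H (N(H) = (-½ - 5*H) + (H² - H) = -½ + H² - 6*H)
N(-50)*10 = (-½ + (-50)² - 6*(-50))*10 = (-½ + 2500 + 300)*10 = (5599/2)*10 = 27995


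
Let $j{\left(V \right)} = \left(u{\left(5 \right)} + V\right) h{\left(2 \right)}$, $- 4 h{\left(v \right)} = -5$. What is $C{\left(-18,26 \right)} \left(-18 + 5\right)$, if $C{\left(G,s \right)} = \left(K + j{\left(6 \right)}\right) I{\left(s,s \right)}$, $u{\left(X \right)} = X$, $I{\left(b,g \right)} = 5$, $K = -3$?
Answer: $- \frac{2795}{4} \approx -698.75$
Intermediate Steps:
$h{\left(v \right)} = \frac{5}{4}$ ($h{\left(v \right)} = \left(- \frac{1}{4}\right) \left(-5\right) = \frac{5}{4}$)
$j{\left(V \right)} = \frac{25}{4} + \frac{5 V}{4}$ ($j{\left(V \right)} = \left(5 + V\right) \frac{5}{4} = \frac{25}{4} + \frac{5 V}{4}$)
$C{\left(G,s \right)} = \frac{215}{4}$ ($C{\left(G,s \right)} = \left(-3 + \left(\frac{25}{4} + \frac{5}{4} \cdot 6\right)\right) 5 = \left(-3 + \left(\frac{25}{4} + \frac{15}{2}\right)\right) 5 = \left(-3 + \frac{55}{4}\right) 5 = \frac{43}{4} \cdot 5 = \frac{215}{4}$)
$C{\left(-18,26 \right)} \left(-18 + 5\right) = \frac{215 \left(-18 + 5\right)}{4} = \frac{215}{4} \left(-13\right) = - \frac{2795}{4}$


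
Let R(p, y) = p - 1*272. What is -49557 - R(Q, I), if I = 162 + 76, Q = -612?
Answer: -48673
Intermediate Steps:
I = 238
R(p, y) = -272 + p (R(p, y) = p - 272 = -272 + p)
-49557 - R(Q, I) = -49557 - (-272 - 612) = -49557 - 1*(-884) = -49557 + 884 = -48673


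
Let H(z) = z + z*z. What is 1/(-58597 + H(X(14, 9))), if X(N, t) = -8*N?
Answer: -1/46165 ≈ -2.1661e-5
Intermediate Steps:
H(z) = z + z²
1/(-58597 + H(X(14, 9))) = 1/(-58597 + (-8*14)*(1 - 8*14)) = 1/(-58597 - 112*(1 - 112)) = 1/(-58597 - 112*(-111)) = 1/(-58597 + 12432) = 1/(-46165) = -1/46165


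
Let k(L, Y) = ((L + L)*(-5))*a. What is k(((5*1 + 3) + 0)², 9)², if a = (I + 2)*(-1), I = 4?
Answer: 14745600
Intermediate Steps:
a = -6 (a = (4 + 2)*(-1) = 6*(-1) = -6)
k(L, Y) = 60*L (k(L, Y) = ((L + L)*(-5))*(-6) = ((2*L)*(-5))*(-6) = -10*L*(-6) = 60*L)
k(((5*1 + 3) + 0)², 9)² = (60*((5*1 + 3) + 0)²)² = (60*((5 + 3) + 0)²)² = (60*(8 + 0)²)² = (60*8²)² = (60*64)² = 3840² = 14745600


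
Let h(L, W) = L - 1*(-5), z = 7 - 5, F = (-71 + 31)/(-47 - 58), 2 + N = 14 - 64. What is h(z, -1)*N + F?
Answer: -7636/21 ≈ -363.62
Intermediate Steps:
N = -52 (N = -2 + (14 - 64) = -2 - 50 = -52)
F = 8/21 (F = -40/(-105) = -40*(-1/105) = 8/21 ≈ 0.38095)
z = 2
h(L, W) = 5 + L (h(L, W) = L + 5 = 5 + L)
h(z, -1)*N + F = (5 + 2)*(-52) + 8/21 = 7*(-52) + 8/21 = -364 + 8/21 = -7636/21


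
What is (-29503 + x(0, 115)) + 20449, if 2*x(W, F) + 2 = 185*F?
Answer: 3165/2 ≈ 1582.5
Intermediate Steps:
x(W, F) = -1 + 185*F/2 (x(W, F) = -1 + (185*F)/2 = -1 + 185*F/2)
(-29503 + x(0, 115)) + 20449 = (-29503 + (-1 + (185/2)*115)) + 20449 = (-29503 + (-1 + 21275/2)) + 20449 = (-29503 + 21273/2) + 20449 = -37733/2 + 20449 = 3165/2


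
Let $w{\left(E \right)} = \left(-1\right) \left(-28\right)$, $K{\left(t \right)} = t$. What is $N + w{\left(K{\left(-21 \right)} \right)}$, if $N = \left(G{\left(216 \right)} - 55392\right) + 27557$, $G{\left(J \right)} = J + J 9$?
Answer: $-25647$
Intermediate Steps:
$G{\left(J \right)} = 10 J$ ($G{\left(J \right)} = J + 9 J = 10 J$)
$w{\left(E \right)} = 28$
$N = -25675$ ($N = \left(10 \cdot 216 - 55392\right) + 27557 = \left(2160 - 55392\right) + 27557 = -53232 + 27557 = -25675$)
$N + w{\left(K{\left(-21 \right)} \right)} = -25675 + 28 = -25647$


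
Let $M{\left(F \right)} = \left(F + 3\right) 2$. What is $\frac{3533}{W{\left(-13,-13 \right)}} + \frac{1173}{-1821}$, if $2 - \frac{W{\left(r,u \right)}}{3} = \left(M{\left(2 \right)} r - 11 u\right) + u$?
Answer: $\frac{2142185}{3642} \approx 588.19$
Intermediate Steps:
$M{\left(F \right)} = 6 + 2 F$ ($M{\left(F \right)} = \left(3 + F\right) 2 = 6 + 2 F$)
$W{\left(r,u \right)} = 6 - 30 r + 30 u$ ($W{\left(r,u \right)} = 6 - 3 \left(\left(\left(6 + 2 \cdot 2\right) r - 11 u\right) + u\right) = 6 - 3 \left(\left(\left(6 + 4\right) r - 11 u\right) + u\right) = 6 - 3 \left(\left(10 r - 11 u\right) + u\right) = 6 - 3 \left(\left(- 11 u + 10 r\right) + u\right) = 6 - 3 \left(- 10 u + 10 r\right) = 6 - \left(- 30 u + 30 r\right) = 6 - 30 r + 30 u$)
$\frac{3533}{W{\left(-13,-13 \right)}} + \frac{1173}{-1821} = \frac{3533}{6 - -390 + 30 \left(-13\right)} + \frac{1173}{-1821} = \frac{3533}{6 + 390 - 390} + 1173 \left(- \frac{1}{1821}\right) = \frac{3533}{6} - \frac{391}{607} = \frac{2142185}{3642}$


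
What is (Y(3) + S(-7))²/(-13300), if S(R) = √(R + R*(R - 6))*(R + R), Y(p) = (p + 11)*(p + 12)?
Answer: -2163/475 + 84*√21/95 ≈ -0.50172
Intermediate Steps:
Y(p) = (11 + p)*(12 + p)
S(R) = 2*R*√(R + R*(-6 + R)) (S(R) = √(R + R*(-6 + R))*(2*R) = 2*R*√(R + R*(-6 + R)))
(Y(3) + S(-7))²/(-13300) = ((132 + 3² + 23*3) + 2*(-7)*√(-7*(-5 - 7)))²/(-13300) = ((132 + 9 + 69) + 2*(-7)*√(-7*(-12)))²*(-1/13300) = (210 + 2*(-7)*√84)²*(-1/13300) = (210 + 2*(-7)*(2*√21))²*(-1/13300) = (210 - 28*√21)²*(-1/13300) = -(210 - 28*√21)²/13300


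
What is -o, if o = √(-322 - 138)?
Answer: -2*I*√115 ≈ -21.448*I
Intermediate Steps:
o = 2*I*√115 (o = √(-460) = 2*I*√115 ≈ 21.448*I)
-o = -2*I*√115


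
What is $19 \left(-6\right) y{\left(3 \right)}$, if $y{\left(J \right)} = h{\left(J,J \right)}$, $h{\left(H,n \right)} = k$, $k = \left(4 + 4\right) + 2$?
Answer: $-1140$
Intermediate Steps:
$k = 10$ ($k = 8 + 2 = 10$)
$h{\left(H,n \right)} = 10$
$y{\left(J \right)} = 10$
$19 \left(-6\right) y{\left(3 \right)} = 19 \left(-6\right) 10 = \left(-114\right) 10 = -1140$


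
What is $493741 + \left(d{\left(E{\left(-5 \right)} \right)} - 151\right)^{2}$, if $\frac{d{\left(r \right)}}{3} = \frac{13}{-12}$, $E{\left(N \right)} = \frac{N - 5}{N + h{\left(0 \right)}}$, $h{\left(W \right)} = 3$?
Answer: $\frac{8280545}{16} \approx 5.1753 \cdot 10^{5}$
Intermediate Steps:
$E{\left(N \right)} = \frac{-5 + N}{3 + N}$ ($E{\left(N \right)} = \frac{N - 5}{N + 3} = \frac{-5 + N}{3 + N}$)
$d{\left(r \right)} = - \frac{13}{4}$ ($d{\left(r \right)} = 3 \frac{13}{-12} = 3 \cdot 13 \left(- \frac{1}{12}\right) = 3 \left(- \frac{13}{12}\right) = - \frac{13}{4}$)
$493741 + \left(d{\left(E{\left(-5 \right)} \right)} - 151\right)^{2} = 493741 + \left(- \frac{13}{4} - 151\right)^{2} = 493741 + \left(- \frac{617}{4}\right)^{2} = 493741 + \frac{380689}{16} = \frac{8280545}{16}$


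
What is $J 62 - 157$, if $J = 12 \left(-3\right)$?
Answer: $-2389$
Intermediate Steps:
$J = -36$
$J 62 - 157 = \left(-36\right) 62 - 157 = -2232 - 157 = -2389$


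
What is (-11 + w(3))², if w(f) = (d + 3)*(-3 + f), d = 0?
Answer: 121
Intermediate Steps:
w(f) = -9 + 3*f (w(f) = (0 + 3)*(-3 + f) = 3*(-3 + f) = -9 + 3*f)
(-11 + w(3))² = (-11 + (-9 + 3*3))² = (-11 + (-9 + 9))² = (-11 + 0)² = (-11)² = 121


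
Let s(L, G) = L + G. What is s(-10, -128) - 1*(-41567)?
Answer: 41429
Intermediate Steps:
s(L, G) = G + L
s(-10, -128) - 1*(-41567) = (-128 - 10) - 1*(-41567) = -138 + 41567 = 41429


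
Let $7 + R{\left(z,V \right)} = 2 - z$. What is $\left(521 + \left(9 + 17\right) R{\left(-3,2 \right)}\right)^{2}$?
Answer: $219961$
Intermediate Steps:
$R{\left(z,V \right)} = -5 - z$ ($R{\left(z,V \right)} = -7 - \left(-2 + z\right) = -5 - z$)
$\left(521 + \left(9 + 17\right) R{\left(-3,2 \right)}\right)^{2} = \left(521 + \left(9 + 17\right) \left(-5 - -3\right)\right)^{2} = \left(521 + 26 \left(-5 + 3\right)\right)^{2} = \left(521 + 26 \left(-2\right)\right)^{2} = \left(521 - 52\right)^{2} = 469^{2} = 219961$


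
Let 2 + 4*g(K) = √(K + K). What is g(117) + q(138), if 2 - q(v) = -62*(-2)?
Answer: -245/2 + 3*√26/4 ≈ -118.68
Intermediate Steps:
g(K) = -½ + √2*√K/4 (g(K) = -½ + √(K + K)/4 = -½ + √(2*K)/4 = -½ + (√2*√K)/4 = -½ + √2*√K/4)
q(v) = -122 (q(v) = 2 - (-62)*(-2) = 2 - 1*124 = 2 - 124 = -122)
g(117) + q(138) = (-½ + √2*√117/4) - 122 = (-½ + √2*(3*√13)/4) - 122 = (-½ + 3*√26/4) - 122 = -245/2 + 3*√26/4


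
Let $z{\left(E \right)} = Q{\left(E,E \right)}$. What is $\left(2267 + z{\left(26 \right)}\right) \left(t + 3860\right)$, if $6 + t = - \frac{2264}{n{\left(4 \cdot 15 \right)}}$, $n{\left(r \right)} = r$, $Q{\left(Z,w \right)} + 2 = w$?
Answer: $\frac{131146004}{15} \approx 8.7431 \cdot 10^{6}$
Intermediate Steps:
$Q{\left(Z,w \right)} = -2 + w$
$z{\left(E \right)} = -2 + E$
$t = - \frac{656}{15}$ ($t = -6 - \frac{2264}{4 \cdot 15} = -6 - \frac{2264}{60} = -6 - \frac{566}{15} = - \frac{656}{15} \approx -43.733$)
$\left(2267 + z{\left(26 \right)}\right) \left(t + 3860\right) = \left(2267 + \left(-2 + 26\right)\right) \left(- \frac{656}{15} + 3860\right) = \left(2267 + 24\right) \frac{57244}{15} = 2291 \cdot \frac{57244}{15} = \frac{131146004}{15}$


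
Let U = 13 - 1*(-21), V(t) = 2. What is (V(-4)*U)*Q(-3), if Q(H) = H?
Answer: -204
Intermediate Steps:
U = 34 (U = 13 + 21 = 34)
(V(-4)*U)*Q(-3) = (2*34)*(-3) = 68*(-3) = -204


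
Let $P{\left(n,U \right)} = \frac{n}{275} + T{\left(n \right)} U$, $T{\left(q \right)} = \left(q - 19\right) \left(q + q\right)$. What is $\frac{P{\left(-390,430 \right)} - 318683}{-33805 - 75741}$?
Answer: $- \frac{7527295357}{6025030} \approx -1249.3$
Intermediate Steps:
$T{\left(q \right)} = 2 q \left(-19 + q\right)$ ($T{\left(q \right)} = \left(-19 + q\right) 2 q = 2 q \left(-19 + q\right)$)
$P{\left(n,U \right)} = \frac{n}{275} + 2 U n \left(-19 + n\right)$ ($P{\left(n,U \right)} = \frac{n}{275} + 2 n \left(-19 + n\right) U = \frac{n}{275} + 2 U n \left(-19 + n\right)$)
$\frac{P{\left(-390,430 \right)} - 318683}{-33805 - 75741} = \frac{\frac{1}{275} \left(-390\right) \left(1 + 550 \cdot 430 \left(-19 - 390\right)\right) - 318683}{-33805 - 75741} = \frac{\frac{1}{275} \left(-390\right) \left(1 + 550 \cdot 430 \left(-409\right)\right) - 318683}{-109546} = \left(\frac{1}{275} \left(-390\right) \left(1 - 96728500\right) - 318683\right) \left(- \frac{1}{109546}\right) = \left(\frac{1}{275} \left(-390\right) \left(-96728499\right) - 318683\right) \left(- \frac{1}{109546}\right) = \left(\frac{7544822922}{55} - 318683\right) \left(- \frac{1}{109546}\right) = \frac{7527295357}{55} \left(- \frac{1}{109546}\right) = - \frac{7527295357}{6025030}$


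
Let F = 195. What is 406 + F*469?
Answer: 91861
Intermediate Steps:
406 + F*469 = 406 + 195*469 = 406 + 91455 = 91861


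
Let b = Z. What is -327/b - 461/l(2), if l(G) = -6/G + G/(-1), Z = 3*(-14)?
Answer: 6999/70 ≈ 99.986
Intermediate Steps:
Z = -42
l(G) = -G - 6/G (l(G) = -6/G + G*(-1) = -6/G - G = -G - 6/G)
b = -42
-327/b - 461/l(2) = -327/(-42) - 461/(-1*2 - 6/2) = -327*(-1/42) - 461/(-2 - 6*½) = 109/14 - 461/(-2 - 3) = 109/14 - 461/(-5) = 109/14 - 461*(-⅕) = 109/14 + 461/5 = 6999/70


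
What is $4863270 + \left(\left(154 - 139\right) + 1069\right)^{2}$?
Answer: $6038326$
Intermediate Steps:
$4863270 + \left(\left(154 - 139\right) + 1069\right)^{2} = 4863270 + \left(15 + 1069\right)^{2} = 4863270 + 1084^{2} = 4863270 + 1175056 = 6038326$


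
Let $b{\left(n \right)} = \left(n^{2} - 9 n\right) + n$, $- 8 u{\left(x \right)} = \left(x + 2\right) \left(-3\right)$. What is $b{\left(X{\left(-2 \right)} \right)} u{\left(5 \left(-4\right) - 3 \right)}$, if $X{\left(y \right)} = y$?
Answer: $- \frac{315}{2} \approx -157.5$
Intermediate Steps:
$u{\left(x \right)} = \frac{3}{4} + \frac{3 x}{8}$ ($u{\left(x \right)} = - \frac{\left(x + 2\right) \left(-3\right)}{8} = - \frac{\left(2 + x\right) \left(-3\right)}{8} = - \frac{-6 - 3 x}{8} = \frac{3}{4} + \frac{3 x}{8}$)
$b{\left(n \right)} = n^{2} - 8 n$
$b{\left(X{\left(-2 \right)} \right)} u{\left(5 \left(-4\right) - 3 \right)} = - 2 \left(-8 - 2\right) \left(\frac{3}{4} + \frac{3 \left(5 \left(-4\right) - 3\right)}{8}\right) = \left(-2\right) \left(-10\right) \left(\frac{3}{4} + \frac{3 \left(-20 - 3\right)}{8}\right) = 20 \left(\frac{3}{4} + \frac{3}{8} \left(-23\right)\right) = 20 \left(\frac{3}{4} - \frac{69}{8}\right) = 20 \left(- \frac{63}{8}\right) = - \frac{315}{2}$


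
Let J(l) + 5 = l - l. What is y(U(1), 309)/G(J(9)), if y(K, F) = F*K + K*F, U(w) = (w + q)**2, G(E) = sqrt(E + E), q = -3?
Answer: -1236*I*sqrt(10)/5 ≈ -781.71*I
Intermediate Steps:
J(l) = -5 (J(l) = -5 + (l - l) = -5 + 0 = -5)
G(E) = sqrt(2)*sqrt(E) (G(E) = sqrt(2*E) = sqrt(2)*sqrt(E))
U(w) = (-3 + w)**2 (U(w) = (w - 3)**2 = (-3 + w)**2)
y(K, F) = 2*F*K (y(K, F) = F*K + F*K = 2*F*K)
y(U(1), 309)/G(J(9)) = (2*309*(-3 + 1)**2)/((sqrt(2)*sqrt(-5))) = (2*309*(-2)**2)/((sqrt(2)*(I*sqrt(5)))) = (2*309*4)/((I*sqrt(10))) = 2472*(-I*sqrt(10)/10) = -1236*I*sqrt(10)/5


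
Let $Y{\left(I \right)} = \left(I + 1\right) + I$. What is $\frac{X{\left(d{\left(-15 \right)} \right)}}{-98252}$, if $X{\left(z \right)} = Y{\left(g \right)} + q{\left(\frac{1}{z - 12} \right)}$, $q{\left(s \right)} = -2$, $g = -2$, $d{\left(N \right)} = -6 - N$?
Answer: $\frac{5}{98252} \approx 5.089 \cdot 10^{-5}$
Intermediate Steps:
$Y{\left(I \right)} = 1 + 2 I$ ($Y{\left(I \right)} = \left(1 + I\right) + I = 1 + 2 I$)
$X{\left(z \right)} = -5$ ($X{\left(z \right)} = \left(1 + 2 \left(-2\right)\right) - 2 = \left(1 - 4\right) - 2 = -3 - 2 = -5$)
$\frac{X{\left(d{\left(-15 \right)} \right)}}{-98252} = - \frac{5}{-98252} = \left(-5\right) \left(- \frac{1}{98252}\right) = \frac{5}{98252}$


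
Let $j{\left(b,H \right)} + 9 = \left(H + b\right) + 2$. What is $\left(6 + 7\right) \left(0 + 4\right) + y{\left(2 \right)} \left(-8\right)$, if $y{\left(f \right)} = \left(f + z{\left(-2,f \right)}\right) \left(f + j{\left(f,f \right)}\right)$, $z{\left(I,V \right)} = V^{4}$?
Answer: $196$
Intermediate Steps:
$j{\left(b,H \right)} = -7 + H + b$ ($j{\left(b,H \right)} = -9 + \left(\left(H + b\right) + 2\right) = -9 + \left(2 + H + b\right) = -7 + H + b$)
$y{\left(f \right)} = \left(-7 + 3 f\right) \left(f + f^{4}\right)$ ($y{\left(f \right)} = \left(f + f^{4}\right) \left(f + \left(-7 + f + f\right)\right) = \left(f + f^{4}\right) \left(f + \left(-7 + 2 f\right)\right) = \left(f + f^{4}\right) \left(-7 + 3 f\right) = \left(-7 + 3 f\right) \left(f + f^{4}\right)$)
$\left(6 + 7\right) \left(0 + 4\right) + y{\left(2 \right)} \left(-8\right) = \left(6 + 7\right) \left(0 + 4\right) + 2 \left(-7 - 7 \cdot 2^{3} + 3 \cdot 2 + 3 \cdot 2^{4}\right) \left(-8\right) = 13 \cdot 4 + 2 \left(-7 - 56 + 6 + 3 \cdot 16\right) \left(-8\right) = 52 + 2 \left(-7 - 56 + 6 + 48\right) \left(-8\right) = 52 + 2 \left(-9\right) \left(-8\right) = 52 - -144 = 52 + 144 = 196$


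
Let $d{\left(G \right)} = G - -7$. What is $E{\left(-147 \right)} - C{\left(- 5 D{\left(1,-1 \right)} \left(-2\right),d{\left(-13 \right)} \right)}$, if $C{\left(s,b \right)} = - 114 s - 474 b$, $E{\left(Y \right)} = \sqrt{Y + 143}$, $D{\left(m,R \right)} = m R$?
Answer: $-3984 + 2 i \approx -3984.0 + 2.0 i$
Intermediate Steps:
$D{\left(m,R \right)} = R m$
$d{\left(G \right)} = 7 + G$ ($d{\left(G \right)} = G + 7 = 7 + G$)
$E{\left(Y \right)} = \sqrt{143 + Y}$
$C{\left(s,b \right)} = - 474 b - 114 s$
$E{\left(-147 \right)} - C{\left(- 5 D{\left(1,-1 \right)} \left(-2\right),d{\left(-13 \right)} \right)} = \sqrt{143 - 147} - \left(- 474 \left(7 - 13\right) - 114 - 5 \left(\left(-1\right) 1\right) \left(-2\right)\right) = \sqrt{-4} - \left(\left(-474\right) \left(-6\right) - 114 \left(-5\right) \left(-1\right) \left(-2\right)\right) = 2 i - \left(2844 - 114 \cdot 5 \left(-2\right)\right) = 2 i - \left(2844 - -1140\right) = 2 i - \left(2844 + 1140\right) = 2 i - 3984 = -3984 + 2 i$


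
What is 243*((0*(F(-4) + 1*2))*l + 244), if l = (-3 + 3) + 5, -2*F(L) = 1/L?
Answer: 59292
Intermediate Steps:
F(L) = -1/(2*L)
l = 5 (l = 0 + 5 = 5)
243*((0*(F(-4) + 1*2))*l + 244) = 243*((0*(-1/2/(-4) + 1*2))*5 + 244) = 243*((0*(-1/2*(-1/4) + 2))*5 + 244) = 243*((0*(1/8 + 2))*5 + 244) = 243*((0*(17/8))*5 + 244) = 243*(0*5 + 244) = 243*(0 + 244) = 243*244 = 59292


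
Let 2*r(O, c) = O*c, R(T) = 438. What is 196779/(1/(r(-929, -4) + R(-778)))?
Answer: 451804584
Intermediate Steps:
r(O, c) = O*c/2 (r(O, c) = (O*c)/2 = O*c/2)
196779/(1/(r(-929, -4) + R(-778))) = 196779/(1/((½)*(-929)*(-4) + 438)) = 196779/(1/(1858 + 438)) = 196779/(1/2296) = 196779*2296 = 451804584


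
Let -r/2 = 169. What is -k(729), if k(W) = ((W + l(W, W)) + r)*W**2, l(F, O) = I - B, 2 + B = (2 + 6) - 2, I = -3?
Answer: -204073344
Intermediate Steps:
r = -338 (r = -2*169 = -338)
B = 4 (B = -2 + ((2 + 6) - 2) = -2 + (8 - 2) = -2 + 6 = 4)
l(F, O) = -7 (l(F, O) = -3 - 1*4 = -3 - 4 = -7)
k(W) = W**2*(-345 + W) (k(W) = ((W - 7) - 338)*W**2 = ((-7 + W) - 338)*W**2 = (-345 + W)*W**2 = W**2*(-345 + W))
-k(729) = -729**2*(-345 + 729) = -531441*384 = -1*204073344 = -204073344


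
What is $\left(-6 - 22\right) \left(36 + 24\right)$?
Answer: $-1680$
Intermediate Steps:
$\left(-6 - 22\right) \left(36 + 24\right) = \left(-28\right) 60 = -1680$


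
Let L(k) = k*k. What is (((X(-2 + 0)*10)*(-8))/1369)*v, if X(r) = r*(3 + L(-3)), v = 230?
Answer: 441600/1369 ≈ 322.57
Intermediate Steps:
L(k) = k**2
X(r) = 12*r (X(r) = r*(3 + (-3)**2) = r*(3 + 9) = r*12 = 12*r)
(((X(-2 + 0)*10)*(-8))/1369)*v = ((((12*(-2 + 0))*10)*(-8))/1369)*230 = ((((12*(-2))*10)*(-8))*(1/1369))*230 = ((-24*10*(-8))*(1/1369))*230 = (-240*(-8)*(1/1369))*230 = (1920*(1/1369))*230 = (1920/1369)*230 = 441600/1369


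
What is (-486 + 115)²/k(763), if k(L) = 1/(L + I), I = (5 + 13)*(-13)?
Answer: 72812089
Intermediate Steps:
I = -234 (I = 18*(-13) = -234)
k(L) = 1/(-234 + L) (k(L) = 1/(L - 234) = 1/(-234 + L))
(-486 + 115)²/k(763) = (-486 + 115)²/(1/(-234 + 763)) = (-371)²/(1/529) = 137641/(1/529) = 137641*529 = 72812089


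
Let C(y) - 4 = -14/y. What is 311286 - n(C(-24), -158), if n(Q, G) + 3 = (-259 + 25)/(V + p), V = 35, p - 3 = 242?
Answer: 43580577/140 ≈ 3.1129e+5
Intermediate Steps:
p = 245 (p = 3 + 242 = 245)
C(y) = 4 - 14/y
n(Q, G) = -537/140 (n(Q, G) = -3 + (-259 + 25)/(35 + 245) = -3 - 234/280 = -3 - 234*1/280 = -3 - 117/140 = -537/140)
311286 - n(C(-24), -158) = 311286 - 1*(-537/140) = 311286 + 537/140 = 43580577/140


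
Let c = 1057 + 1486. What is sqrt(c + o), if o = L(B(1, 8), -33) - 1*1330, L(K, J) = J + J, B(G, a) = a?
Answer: sqrt(1147) ≈ 33.867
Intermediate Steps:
L(K, J) = 2*J
c = 2543
o = -1396 (o = 2*(-33) - 1*1330 = -66 - 1330 = -1396)
sqrt(c + o) = sqrt(2543 - 1396) = sqrt(1147)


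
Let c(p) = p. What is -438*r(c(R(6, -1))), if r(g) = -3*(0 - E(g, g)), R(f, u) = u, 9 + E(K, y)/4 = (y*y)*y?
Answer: 52560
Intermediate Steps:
E(K, y) = -36 + 4*y³ (E(K, y) = -36 + 4*((y*y)*y) = -36 + 4*(y²*y) = -36 + 4*y³)
r(g) = -108 + 12*g³ (r(g) = -3*(0 - (-36 + 4*g³)) = -3*(0 + (36 - 4*g³)) = -3*(36 - 4*g³) = -108 + 12*g³)
-438*r(c(R(6, -1))) = -438*(-108 + 12*(-1)³) = -438*(-108 + 12*(-1)) = -438*(-108 - 12) = -438*(-120) = 52560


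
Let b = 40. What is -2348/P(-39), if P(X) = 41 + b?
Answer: -2348/81 ≈ -28.988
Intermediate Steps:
P(X) = 81 (P(X) = 41 + 40 = 81)
-2348/P(-39) = -2348/81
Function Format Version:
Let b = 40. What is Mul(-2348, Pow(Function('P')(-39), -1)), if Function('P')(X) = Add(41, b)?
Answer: Rational(-2348, 81) ≈ -28.988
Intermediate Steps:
Function('P')(X) = 81 (Function('P')(X) = Add(41, 40) = 81)
Mul(-2348, Pow(Function('P')(-39), -1)) = Mul(-2348, Pow(81, -1)) = Mul(-2348, Rational(1, 81)) = Rational(-2348, 81)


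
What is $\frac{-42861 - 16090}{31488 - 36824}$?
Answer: $\frac{58951}{5336} \approx 11.048$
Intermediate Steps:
$\frac{-42861 - 16090}{31488 - 36824} = - \frac{58951}{-5336} = \left(-58951\right) \left(- \frac{1}{5336}\right) = \frac{58951}{5336}$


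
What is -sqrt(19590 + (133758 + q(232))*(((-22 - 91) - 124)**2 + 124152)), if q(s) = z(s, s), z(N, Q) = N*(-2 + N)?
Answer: -6*sqrt(937259013) ≈ -1.8369e+5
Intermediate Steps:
q(s) = s*(-2 + s)
-sqrt(19590 + (133758 + q(232))*(((-22 - 91) - 124)**2 + 124152)) = -sqrt(19590 + (133758 + 232*(-2 + 232))*(((-22 - 91) - 124)**2 + 124152)) = -sqrt(19590 + (133758 + 232*230)*((-113 - 124)**2 + 124152)) = -sqrt(19590 + (133758 + 53360)*((-237)**2 + 124152)) = -sqrt(19590 + 187118*(56169 + 124152)) = -sqrt(19590 + 187118*180321) = -sqrt(19590 + 33741304878) = -sqrt(33741324468) = -6*sqrt(937259013)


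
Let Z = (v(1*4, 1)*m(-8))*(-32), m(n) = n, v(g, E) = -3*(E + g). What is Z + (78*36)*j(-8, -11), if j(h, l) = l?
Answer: -34728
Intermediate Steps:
v(g, E) = -3*E - 3*g
Z = -3840 (Z = ((-3*1 - 3*4)*(-8))*(-32) = ((-3 - 3*4)*(-8))*(-32) = ((-3 - 12)*(-8))*(-32) = -15*(-8)*(-32) = 120*(-32) = -3840)
Z + (78*36)*j(-8, -11) = -3840 + (78*36)*(-11) = -3840 + 2808*(-11) = -3840 - 30888 = -34728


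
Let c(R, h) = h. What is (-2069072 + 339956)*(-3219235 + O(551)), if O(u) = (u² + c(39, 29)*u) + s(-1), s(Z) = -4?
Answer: 5013846771444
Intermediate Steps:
O(u) = -4 + u² + 29*u (O(u) = (u² + 29*u) - 4 = -4 + u² + 29*u)
(-2069072 + 339956)*(-3219235 + O(551)) = (-2069072 + 339956)*(-3219235 + (-4 + 551² + 29*551)) = -1729116*(-3219235 + (-4 + 303601 + 15979)) = -1729116*(-3219235 + 319576) = -1729116*(-2899659) = 5013846771444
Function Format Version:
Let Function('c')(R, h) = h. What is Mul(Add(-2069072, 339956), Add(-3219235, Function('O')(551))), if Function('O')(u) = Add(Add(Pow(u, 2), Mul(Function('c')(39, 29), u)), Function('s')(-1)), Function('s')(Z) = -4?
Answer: 5013846771444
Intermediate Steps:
Function('O')(u) = Add(-4, Pow(u, 2), Mul(29, u)) (Function('O')(u) = Add(Add(Pow(u, 2), Mul(29, u)), -4) = Add(-4, Pow(u, 2), Mul(29, u)))
Mul(Add(-2069072, 339956), Add(-3219235, Function('O')(551))) = Mul(Add(-2069072, 339956), Add(-3219235, Add(-4, Pow(551, 2), Mul(29, 551)))) = Mul(-1729116, Add(-3219235, Add(-4, 303601, 15979))) = Mul(-1729116, Add(-3219235, 319576)) = Mul(-1729116, -2899659) = 5013846771444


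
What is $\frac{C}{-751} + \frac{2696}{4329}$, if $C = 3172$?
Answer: $- \frac{11706892}{3251079} \approx -3.6009$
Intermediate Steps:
$\frac{C}{-751} + \frac{2696}{4329} = \frac{3172}{-751} + \frac{2696}{4329} = 3172 \left(- \frac{1}{751}\right) + 2696 \cdot \frac{1}{4329} = - \frac{3172}{751} + \frac{2696}{4329} = - \frac{11706892}{3251079}$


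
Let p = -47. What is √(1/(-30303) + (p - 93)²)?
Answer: √1999791936233/10101 ≈ 140.00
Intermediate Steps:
√(1/(-30303) + (p - 93)²) = √(1/(-30303) + (-47 - 93)²) = √(-1/30303 + (-140)²) = √(-1/30303 + 19600) = √(593938799/30303) = √1999791936233/10101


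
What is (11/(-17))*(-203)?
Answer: 2233/17 ≈ 131.35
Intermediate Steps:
(11/(-17))*(-203) = (11*(-1/17))*(-203) = -11/17*(-203) = 2233/17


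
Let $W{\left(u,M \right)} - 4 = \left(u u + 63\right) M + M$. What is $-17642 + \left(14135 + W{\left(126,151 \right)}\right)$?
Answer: $2403437$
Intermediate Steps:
$W{\left(u,M \right)} = 4 + M + M \left(63 + u^{2}\right)$ ($W{\left(u,M \right)} = 4 + \left(\left(u u + 63\right) M + M\right) = 4 + \left(\left(u^{2} + 63\right) M + M\right) = 4 + \left(\left(63 + u^{2}\right) M + M\right) = 4 + \left(M \left(63 + u^{2}\right) + M\right) = 4 + \left(M + M \left(63 + u^{2}\right)\right) = 4 + M + M \left(63 + u^{2}\right)$)
$-17642 + \left(14135 + W{\left(126,151 \right)}\right) = -17642 + \left(14135 + \left(4 + 64 \cdot 151 + 151 \cdot 126^{2}\right)\right) = -17642 + \left(14135 + \left(4 + 9664 + 151 \cdot 15876\right)\right) = -17642 + \left(14135 + \left(4 + 9664 + 2397276\right)\right) = -17642 + \left(14135 + 2406944\right) = -17642 + 2421079 = 2403437$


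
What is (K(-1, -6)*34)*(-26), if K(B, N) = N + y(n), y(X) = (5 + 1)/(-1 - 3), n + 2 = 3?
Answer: 6630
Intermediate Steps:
n = 1 (n = -2 + 3 = 1)
y(X) = -3/2 (y(X) = 6/(-4) = 6*(-¼) = -3/2)
K(B, N) = -3/2 + N (K(B, N) = N - 3/2 = -3/2 + N)
(K(-1, -6)*34)*(-26) = ((-3/2 - 6)*34)*(-26) = -15/2*34*(-26) = -255*(-26) = 6630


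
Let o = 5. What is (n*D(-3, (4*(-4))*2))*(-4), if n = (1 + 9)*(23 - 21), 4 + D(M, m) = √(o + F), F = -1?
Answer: 160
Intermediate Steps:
D(M, m) = -2 (D(M, m) = -4 + √(5 - 1) = -4 + √4 = -4 + 2 = -2)
n = 20 (n = 10*2 = 20)
(n*D(-3, (4*(-4))*2))*(-4) = (20*(-2))*(-4) = -40*(-4) = 160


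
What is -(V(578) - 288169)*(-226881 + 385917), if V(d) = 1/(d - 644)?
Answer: 504121722430/11 ≈ 4.5829e+10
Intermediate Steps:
V(d) = 1/(-644 + d)
-(V(578) - 288169)*(-226881 + 385917) = -(1/(-644 + 578) - 288169)*(-226881 + 385917) = -(1/(-66) - 288169)*159036 = -(-1/66 - 288169)*159036 = -(-19019155)*159036/66 = -1*(-504121722430/11) = 504121722430/11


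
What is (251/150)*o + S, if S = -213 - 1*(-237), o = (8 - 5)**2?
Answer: 1953/50 ≈ 39.060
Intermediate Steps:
o = 9 (o = 3**2 = 9)
S = 24 (S = -213 + 237 = 24)
(251/150)*o + S = (251/150)*9 + 24 = 753/50 + 24 = 1953/50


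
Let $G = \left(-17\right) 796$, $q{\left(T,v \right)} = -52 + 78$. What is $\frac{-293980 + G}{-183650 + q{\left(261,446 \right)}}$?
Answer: $\frac{12813}{7651} \approx 1.6747$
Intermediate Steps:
$q{\left(T,v \right)} = 26$
$G = -13532$
$\frac{-293980 + G}{-183650 + q{\left(261,446 \right)}} = \frac{-293980 - 13532}{-183650 + 26} = - \frac{307512}{-183624} = \left(-307512\right) \left(- \frac{1}{183624}\right) = \frac{12813}{7651}$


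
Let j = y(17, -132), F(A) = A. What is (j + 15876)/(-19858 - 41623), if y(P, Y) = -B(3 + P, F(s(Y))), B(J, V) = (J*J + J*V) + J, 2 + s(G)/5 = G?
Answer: -28856/61481 ≈ -0.46935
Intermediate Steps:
s(G) = -10 + 5*G
B(J, V) = J + J² + J*V (B(J, V) = (J² + J*V) + J = J + J² + J*V)
y(P, Y) = -(3 + P)*(-6 + P + 5*Y) (y(P, Y) = -(3 + P)*(1 + (3 + P) + (-10 + 5*Y)) = -(3 + P)*(-6 + P + 5*Y))
j = 12980 (j = -(3 + 17)*(-6 + 17 + 5*(-132)) = -1*20*(-6 + 17 - 660) = -1*20*(-649) = 12980)
(j + 15876)/(-19858 - 41623) = (12980 + 15876)/(-19858 - 41623) = 28856/(-61481) = 28856*(-1/61481) = -28856/61481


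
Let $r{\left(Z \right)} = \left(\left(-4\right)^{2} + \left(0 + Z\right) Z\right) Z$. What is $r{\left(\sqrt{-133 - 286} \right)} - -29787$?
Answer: $29787 - 403 i \sqrt{419} \approx 29787.0 - 8249.2 i$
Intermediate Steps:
$r{\left(Z \right)} = Z \left(16 + Z^{2}\right)$ ($r{\left(Z \right)} = \left(16 + Z Z\right) Z = \left(16 + Z^{2}\right) Z = Z \left(16 + Z^{2}\right)$)
$r{\left(\sqrt{-133 - 286} \right)} - -29787 = \sqrt{-133 - 286} \left(16 + \left(\sqrt{-133 - 286}\right)^{2}\right) - -29787 = \sqrt{-419} \left(16 + \left(\sqrt{-419}\right)^{2}\right) + 29787 = i \sqrt{419} \left(16 + \left(i \sqrt{419}\right)^{2}\right) + 29787 = i \sqrt{419} \left(16 - 419\right) + 29787 = i \sqrt{419} \left(-403\right) + 29787 = - 403 i \sqrt{419} + 29787 = 29787 - 403 i \sqrt{419}$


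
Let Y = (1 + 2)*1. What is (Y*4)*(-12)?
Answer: -144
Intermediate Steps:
Y = 3 (Y = 3*1 = 3)
(Y*4)*(-12) = (3*4)*(-12) = 12*(-12) = -144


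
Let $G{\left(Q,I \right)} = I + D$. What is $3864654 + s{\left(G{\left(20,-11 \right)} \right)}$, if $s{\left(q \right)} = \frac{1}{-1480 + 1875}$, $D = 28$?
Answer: $\frac{1526538331}{395} \approx 3.8647 \cdot 10^{6}$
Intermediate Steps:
$G{\left(Q,I \right)} = 28 + I$ ($G{\left(Q,I \right)} = I + 28 = 28 + I$)
$s{\left(q \right)} = \frac{1}{395}$
$3864654 + s{\left(G{\left(20,-11 \right)} \right)} = 3864654 + \frac{1}{395} = \frac{1526538331}{395}$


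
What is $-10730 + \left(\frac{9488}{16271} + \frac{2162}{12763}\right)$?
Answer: $- \frac{2228108201044}{207666773} \approx -10729.0$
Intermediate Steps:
$-10730 + \left(\frac{9488}{16271} + \frac{2162}{12763}\right) = -10730 + \frac{156273246}{207666773} = - \frac{2228108201044}{207666773}$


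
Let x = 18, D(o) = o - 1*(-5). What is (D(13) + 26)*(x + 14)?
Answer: 1408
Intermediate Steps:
D(o) = 5 + o (D(o) = o + 5 = 5 + o)
(D(13) + 26)*(x + 14) = ((5 + 13) + 26)*(18 + 14) = (18 + 26)*32 = 44*32 = 1408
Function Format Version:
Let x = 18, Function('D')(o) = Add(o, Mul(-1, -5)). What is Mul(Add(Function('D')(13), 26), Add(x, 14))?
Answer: 1408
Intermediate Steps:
Function('D')(o) = Add(5, o) (Function('D')(o) = Add(o, 5) = Add(5, o))
Mul(Add(Function('D')(13), 26), Add(x, 14)) = Mul(Add(Add(5, 13), 26), Add(18, 14)) = Mul(Add(18, 26), 32) = Mul(44, 32) = 1408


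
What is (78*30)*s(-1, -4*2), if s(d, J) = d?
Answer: -2340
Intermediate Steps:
(78*30)*s(-1, -4*2) = (78*30)*(-1) = 2340*(-1) = -2340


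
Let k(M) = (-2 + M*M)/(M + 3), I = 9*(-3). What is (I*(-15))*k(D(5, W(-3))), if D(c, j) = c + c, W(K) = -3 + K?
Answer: 39690/13 ≈ 3053.1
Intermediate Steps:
D(c, j) = 2*c
I = -27
k(M) = (-2 + M**2)/(3 + M)
(I*(-15))*k(D(5, W(-3))) = (-27*(-15))*((-2 + (2*5)**2)/(3 + 2*5)) = 405*((-2 + 10**2)/(3 + 10)) = 405*((-2 + 100)/13) = 405*((1/13)*98) = 405*(98/13) = 39690/13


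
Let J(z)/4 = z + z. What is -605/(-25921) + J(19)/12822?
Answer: 5848651/166179531 ≈ 0.035195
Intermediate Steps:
J(z) = 8*z (J(z) = 4*(z + z) = 4*(2*z) = 8*z)
-605/(-25921) + J(19)/12822 = -605/(-25921) + (8*19)/12822 = -605*(-1/25921) + 152*(1/12822) = 605/25921 + 76/6411 = 5848651/166179531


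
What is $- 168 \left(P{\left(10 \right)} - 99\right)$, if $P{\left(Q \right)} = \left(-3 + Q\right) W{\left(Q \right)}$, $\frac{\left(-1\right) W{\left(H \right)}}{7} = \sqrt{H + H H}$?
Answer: $16632 + 8232 \sqrt{110} \approx 1.0297 \cdot 10^{5}$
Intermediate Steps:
$W{\left(H \right)} = - 7 \sqrt{H + H^{2}}$ ($W{\left(H \right)} = - 7 \sqrt{H + H H} = - 7 \sqrt{H + H^{2}}$)
$P{\left(Q \right)} = - 7 \sqrt{Q \left(1 + Q\right)} \left(-3 + Q\right)$ ($P{\left(Q \right)} = \left(-3 + Q\right) \left(- 7 \sqrt{Q \left(1 + Q\right)}\right) = - 7 \sqrt{Q \left(1 + Q\right)} \left(-3 + Q\right)$)
$- 168 \left(P{\left(10 \right)} - 99\right) = - 168 \left(7 \sqrt{10 \left(1 + 10\right)} \left(3 - 10\right) - 99\right) = - 168 \left(7 \sqrt{10 \cdot 11} \left(3 - 10\right) - 99\right) = - 168 \left(7 \sqrt{110} \left(-7\right) - 99\right) = - 168 \left(- 49 \sqrt{110} - 99\right) = - 168 \left(-99 - 49 \sqrt{110}\right) = 16632 + 8232 \sqrt{110}$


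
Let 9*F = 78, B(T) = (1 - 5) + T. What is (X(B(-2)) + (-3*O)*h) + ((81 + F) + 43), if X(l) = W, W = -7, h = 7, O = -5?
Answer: 692/3 ≈ 230.67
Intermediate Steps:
B(T) = -4 + T
X(l) = -7
F = 26/3 (F = (⅑)*78 = 26/3 ≈ 8.6667)
(X(B(-2)) + (-3*O)*h) + ((81 + F) + 43) = (-7 - 3*(-5)*7) + ((81 + 26/3) + 43) = (-7 + 15*7) + (269/3 + 43) = (-7 + 105) + 398/3 = 98 + 398/3 = 692/3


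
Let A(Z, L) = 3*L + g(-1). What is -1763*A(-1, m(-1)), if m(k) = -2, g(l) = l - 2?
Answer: 15867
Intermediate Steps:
g(l) = -2 + l
A(Z, L) = -3 + 3*L (A(Z, L) = 3*L + (-2 - 1) = 3*L - 3 = -3 + 3*L)
-1763*A(-1, m(-1)) = -1763*(-3 + 3*(-2)) = -1763*(-3 - 6) = -1763*(-9) = 15867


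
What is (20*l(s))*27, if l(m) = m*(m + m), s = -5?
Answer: 27000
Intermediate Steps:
l(m) = 2*m² (l(m) = m*(2*m) = 2*m²)
(20*l(s))*27 = (20*(2*(-5)²))*27 = (20*(2*25))*27 = (20*50)*27 = 1000*27 = 27000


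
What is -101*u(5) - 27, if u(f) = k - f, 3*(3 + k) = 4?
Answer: 1939/3 ≈ 646.33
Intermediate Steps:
k = -5/3 (k = -3 + (⅓)*4 = -3 + 4/3 = -5/3 ≈ -1.6667)
u(f) = -5/3 - f
-101*u(5) - 27 = -101*(-5/3 - 1*5) - 27 = -101*(-5/3 - 5) - 27 = -101*(-20/3) - 27 = 2020/3 - 27 = 1939/3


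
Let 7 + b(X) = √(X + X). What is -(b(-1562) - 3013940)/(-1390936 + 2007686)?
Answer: 3013947/616750 - I*√781/308375 ≈ 4.8868 - 9.0625e-5*I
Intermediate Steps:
b(X) = -7 + √2*√X (b(X) = -7 + √(X + X) = -7 + √(2*X) = -7 + √2*√X)
-(b(-1562) - 3013940)/(-1390936 + 2007686) = -((-7 + √2*√(-1562)) - 3013940)/(-1390936 + 2007686) = -((-7 + √2*(I*√1562)) - 3013940)/616750 = -((-7 + 2*I*√781) - 3013940)/616750 = -(-3013947 + 2*I*√781)/616750 = -(-3013947/616750 + I*√781/308375) = 3013947/616750 - I*√781/308375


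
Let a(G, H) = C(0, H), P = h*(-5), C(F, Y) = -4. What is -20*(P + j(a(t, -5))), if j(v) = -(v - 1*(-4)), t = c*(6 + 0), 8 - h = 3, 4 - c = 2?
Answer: 500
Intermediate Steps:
c = 2 (c = 4 - 1*2 = 4 - 2 = 2)
h = 5 (h = 8 - 1*3 = 8 - 3 = 5)
P = -25 (P = 5*(-5) = -25)
t = 12 (t = 2*(6 + 0) = 2*6 = 12)
a(G, H) = -4
j(v) = -4 - v (j(v) = -(v + 4) = -(4 + v) = -4 - v)
-20*(P + j(a(t, -5))) = -20*(-25 + (-4 - 1*(-4))) = -20*(-25 + (-4 + 4)) = -20*(-25 + 0) = -20*(-25) = 500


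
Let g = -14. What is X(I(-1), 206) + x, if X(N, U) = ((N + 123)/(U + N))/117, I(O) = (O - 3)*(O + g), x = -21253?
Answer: -220478561/10374 ≈ -21253.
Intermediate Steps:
I(O) = (-14 + O)*(-3 + O) (I(O) = (O - 3)*(O - 14) = (-3 + O)*(-14 + O) = (-14 + O)*(-3 + O))
X(N, U) = (123 + N)/(117*(N + U)) (X(N, U) = ((123 + N)/(N + U))*(1/117) = (123 + N)/(117*(N + U)))
X(I(-1), 206) + x = (123 + (42 + (-1)² - 17*(-1)))/(117*((42 + (-1)² - 17*(-1)) + 206)) - 21253 = (123 + (42 + 1 + 17))/(117*((42 + 1 + 17) + 206)) - 21253 = (123 + 60)/(117*(60 + 206)) - 21253 = (1/117)*183/266 - 21253 = (1/117)*(1/266)*183 - 21253 = 61/10374 - 21253 = -220478561/10374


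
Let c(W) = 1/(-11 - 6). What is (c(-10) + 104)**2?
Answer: 3122289/289 ≈ 10804.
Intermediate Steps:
c(W) = -1/17 (c(W) = 1/(-17) = -1/17)
(c(-10) + 104)**2 = (-1/17 + 104)**2 = (1767/17)**2 = 3122289/289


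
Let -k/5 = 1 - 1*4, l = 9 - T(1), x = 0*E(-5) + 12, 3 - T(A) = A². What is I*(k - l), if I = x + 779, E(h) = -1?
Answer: 6328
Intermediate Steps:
T(A) = 3 - A²
x = 12 (x = 0*(-1) + 12 = 0 + 12 = 12)
l = 7 (l = 9 - (3 - 1*1²) = 9 - (3 - 1*1) = 9 - (3 - 1) = 9 - 1*2 = 9 - 2 = 7)
k = 15 (k = -5*(1 - 1*4) = -5*(1 - 4) = -5*(-3) = 15)
I = 791 (I = 12 + 779 = 791)
I*(k - l) = 791*(15 - 1*7) = 791*(15 - 7) = 791*8 = 6328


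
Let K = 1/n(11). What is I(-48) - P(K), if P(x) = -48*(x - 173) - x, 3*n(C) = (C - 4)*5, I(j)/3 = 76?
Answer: -40359/5 ≈ -8071.8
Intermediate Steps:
I(j) = 228 (I(j) = 3*76 = 228)
n(C) = -20/3 + 5*C/3 (n(C) = ((C - 4)*5)/3 = ((-4 + C)*5)/3 = (-20 + 5*C)/3 = -20/3 + 5*C/3)
K = 3/35 (K = 1/(-20/3 + (5/3)*11) = 1/(-20/3 + 55/3) = 1/(35/3) = 3/35 ≈ 0.085714)
P(x) = 8304 - 49*x (P(x) = -48*(-173 + x) - x = (8304 - 48*x) - x = 8304 - 49*x)
I(-48) - P(K) = 228 - (8304 - 49*3/35) = 228 - (8304 - 21/5) = 228 - 1*41499/5 = 228 - 41499/5 = -40359/5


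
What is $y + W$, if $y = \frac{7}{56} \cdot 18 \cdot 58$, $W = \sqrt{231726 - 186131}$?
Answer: $\frac{261}{2} + \sqrt{45595} \approx 344.03$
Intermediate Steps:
$W = \sqrt{45595} \approx 213.53$
$y = \frac{261}{2}$ ($y = 7 \cdot \frac{1}{56} \cdot 18 \cdot 58 = \frac{1}{8} \cdot 18 \cdot 58 = \frac{9}{4} \cdot 58 = \frac{261}{2} \approx 130.5$)
$y + W = \frac{261}{2} + \sqrt{45595}$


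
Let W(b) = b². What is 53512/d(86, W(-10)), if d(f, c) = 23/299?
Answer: 695656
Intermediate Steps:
d(f, c) = 1/13 (d(f, c) = 23*(1/299) = 1/13)
53512/d(86, W(-10)) = 53512/(1/13) = 53512*13 = 695656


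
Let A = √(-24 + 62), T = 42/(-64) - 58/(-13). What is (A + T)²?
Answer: 9082017/173056 + 1583*√38/208 ≈ 99.395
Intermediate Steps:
T = 1583/416 (T = 42*(-1/64) - 58*(-1/13) = -21/32 + 58/13 = 1583/416 ≈ 3.8053)
A = √38 ≈ 6.1644
(A + T)² = (√38 + 1583/416)² = (1583/416 + √38)²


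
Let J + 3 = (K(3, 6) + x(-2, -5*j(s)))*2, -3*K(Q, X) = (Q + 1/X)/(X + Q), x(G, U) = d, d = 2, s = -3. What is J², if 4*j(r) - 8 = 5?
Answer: 3844/6561 ≈ 0.58589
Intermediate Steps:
j(r) = 13/4 (j(r) = 2 + (¼)*5 = 2 + 5/4 = 13/4)
x(G, U) = 2
K(Q, X) = -(Q + 1/X)/(3*(Q + X)) (K(Q, X) = -(Q + 1/X)/(3*(X + Q)) = -(Q + 1/X)/(3*(Q + X)))
J = 62/81 (J = -3 + ((⅓)*(-1 - 1*3*6)/(6*(3 + 6)) + 2)*2 = -3 + ((⅓)*(⅙)*(-1 - 18)/9 + 2)*2 = -3 + ((⅓)*(⅙)*(⅑)*(-19) + 2)*2 = -3 + (-19/162 + 2)*2 = -3 + (305/162)*2 = -3 + 305/81 = 62/81 ≈ 0.76543)
J² = (62/81)² = 3844/6561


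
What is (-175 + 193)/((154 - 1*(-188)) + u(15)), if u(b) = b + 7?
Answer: 9/182 ≈ 0.049451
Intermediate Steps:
u(b) = 7 + b
(-175 + 193)/((154 - 1*(-188)) + u(15)) = (-175 + 193)/((154 - 1*(-188)) + (7 + 15)) = 18/((154 + 188) + 22) = 18/(342 + 22) = 18/364 = 18*(1/364) = 9/182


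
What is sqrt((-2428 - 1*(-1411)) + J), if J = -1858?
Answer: 5*I*sqrt(115) ≈ 53.619*I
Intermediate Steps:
sqrt((-2428 - 1*(-1411)) + J) = sqrt((-2428 - 1*(-1411)) - 1858) = sqrt((-2428 + 1411) - 1858) = sqrt(-1017 - 1858) = sqrt(-2875) = 5*I*sqrt(115)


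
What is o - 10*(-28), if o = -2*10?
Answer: 260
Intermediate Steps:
o = -20
o - 10*(-28) = -20 - 10*(-28) = -20 + 280 = 260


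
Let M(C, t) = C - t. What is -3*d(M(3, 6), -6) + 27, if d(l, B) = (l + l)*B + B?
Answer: -63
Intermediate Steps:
d(l, B) = B + 2*B*l (d(l, B) = (2*l)*B + B = 2*B*l + B = B + 2*B*l)
-3*d(M(3, 6), -6) + 27 = -(-18)*(1 + 2*(3 - 1*6)) + 27 = -(-18)*(1 + 2*(3 - 6)) + 27 = -(-18)*(1 + 2*(-3)) + 27 = -(-18)*(1 - 6) + 27 = -(-18)*(-5) + 27 = -3*30 + 27 = -90 + 27 = -63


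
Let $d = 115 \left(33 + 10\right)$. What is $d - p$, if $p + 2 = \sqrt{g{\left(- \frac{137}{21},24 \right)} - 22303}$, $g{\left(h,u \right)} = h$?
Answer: $4947 - \frac{10 i \sqrt{98385}}{21} \approx 4947.0 - 149.36 i$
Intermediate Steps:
$p = -2 + \frac{10 i \sqrt{98385}}{21}$ ($p = -2 + \sqrt{- \frac{137}{21} - 22303} = -2 + \sqrt{- \frac{468500}{21}} = -2 + \frac{10 i \sqrt{98385}}{21} \approx -2.0 + 149.36 i$)
$d = 4945$ ($d = 115 \cdot 43 = 4945$)
$d - p = 4945 - \left(-2 + \frac{10 i \sqrt{98385}}{21}\right) = 4945 + \left(2 - \frac{10 i \sqrt{98385}}{21}\right) = 4947 - \frac{10 i \sqrt{98385}}{21}$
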